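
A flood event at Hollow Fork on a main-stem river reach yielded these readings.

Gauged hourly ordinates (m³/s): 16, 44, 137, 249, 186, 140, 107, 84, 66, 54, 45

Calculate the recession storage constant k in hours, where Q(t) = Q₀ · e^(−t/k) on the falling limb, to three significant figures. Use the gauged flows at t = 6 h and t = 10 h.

k ≈ 4.62 h

On the falling limb, Q drops from 107 to 45 m³/s between t = 6 h and t = 10 h (Δt = 4 h).
k = −Δt / ln(Q₂/Q₁) = −4 / ln(45/107) = 4.62 h.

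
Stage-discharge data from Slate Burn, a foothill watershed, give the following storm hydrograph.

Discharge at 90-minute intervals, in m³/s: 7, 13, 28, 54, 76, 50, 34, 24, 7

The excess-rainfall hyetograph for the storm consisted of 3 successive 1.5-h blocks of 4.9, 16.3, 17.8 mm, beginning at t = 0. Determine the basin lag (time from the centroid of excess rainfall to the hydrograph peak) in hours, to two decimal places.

t_L ≈ 3.25 h

Centroid of excess rainfall: t_c = Σ P_i·t̄_i / ΣP_i = 2.7462 h (block centres at 0.75, 2.25, 3.75 h).
Hydrograph peak occurs at t = 6 h, so basin lag t_L = 6 − 2.7462 = 3.25 h.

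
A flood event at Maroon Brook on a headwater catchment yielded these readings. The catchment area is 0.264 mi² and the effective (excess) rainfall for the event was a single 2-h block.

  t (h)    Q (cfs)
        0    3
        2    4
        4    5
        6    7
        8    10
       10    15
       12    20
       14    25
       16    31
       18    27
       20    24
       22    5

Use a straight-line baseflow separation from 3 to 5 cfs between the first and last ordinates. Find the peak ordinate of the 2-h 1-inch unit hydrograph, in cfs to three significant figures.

U_p ≈ 17.7 cfs

Direct runoff: 0.00, 0.82, 1.64, 3.45, 6.27, 11.09, 15.91, 20.73, 26.55, 22.36, 19.18, 0.00 cfs; ΣQ_DR = 128.0 cfs, peak = 26.55 cfs.
Runoff depth d = ΣQ_DR·Δt / A = 128.0 × 7200 / (0.264 mi²) = 1.503 in.
The 1-inch UH is the DRH scaled by (1 in)/d, so U_p = 26.55 × 1/1.503 = 17.7 cfs.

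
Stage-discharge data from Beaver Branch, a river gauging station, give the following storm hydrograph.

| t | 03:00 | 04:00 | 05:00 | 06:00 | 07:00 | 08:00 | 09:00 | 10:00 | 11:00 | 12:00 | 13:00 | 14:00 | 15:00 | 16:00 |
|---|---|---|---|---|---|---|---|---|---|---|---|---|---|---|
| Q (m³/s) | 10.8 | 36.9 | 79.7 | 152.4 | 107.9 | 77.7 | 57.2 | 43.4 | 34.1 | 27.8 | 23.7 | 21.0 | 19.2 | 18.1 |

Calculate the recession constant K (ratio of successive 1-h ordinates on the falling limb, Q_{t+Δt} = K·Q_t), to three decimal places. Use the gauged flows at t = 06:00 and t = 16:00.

K ≈ 0.808

Using the recession-limb readings at t = 06:00 and t = 16:00: Q falls from 152.4 to 18.1 m³/s over 10 intervals.
K = (Q₂/Q₁)^(1/10) = (18.1/152.4)^(1/10) = 0.808.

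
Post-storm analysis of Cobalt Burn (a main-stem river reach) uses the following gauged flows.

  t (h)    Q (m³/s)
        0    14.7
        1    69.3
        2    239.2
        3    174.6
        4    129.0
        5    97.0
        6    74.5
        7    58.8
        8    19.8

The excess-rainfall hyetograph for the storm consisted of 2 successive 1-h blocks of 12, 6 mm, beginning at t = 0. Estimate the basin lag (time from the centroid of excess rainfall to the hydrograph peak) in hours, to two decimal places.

t_L ≈ 1.17 h

Centroid of excess rainfall: t_c = Σ P_i·t̄_i / ΣP_i = 0.8333 h (block centres at 0.5, 1.5 h).
Hydrograph peak occurs at t = 2 h, so basin lag t_L = 2 − 0.8333 = 1.17 h.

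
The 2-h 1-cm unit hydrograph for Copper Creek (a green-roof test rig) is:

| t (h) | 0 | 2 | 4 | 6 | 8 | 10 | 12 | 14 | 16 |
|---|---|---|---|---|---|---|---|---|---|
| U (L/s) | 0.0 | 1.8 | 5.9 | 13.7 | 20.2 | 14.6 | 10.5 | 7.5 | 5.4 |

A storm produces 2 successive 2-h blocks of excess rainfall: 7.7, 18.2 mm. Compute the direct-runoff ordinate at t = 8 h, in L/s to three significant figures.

Q ≈ 40.5 L/s

By discrete convolution, Q_j = Σ (P_i / 10 mm) · U_{j−i}.
At t = 8 h (j=4): Q = (7.7/10)·20.2 + (18.2/10)·13.7 = 40.5 L/s.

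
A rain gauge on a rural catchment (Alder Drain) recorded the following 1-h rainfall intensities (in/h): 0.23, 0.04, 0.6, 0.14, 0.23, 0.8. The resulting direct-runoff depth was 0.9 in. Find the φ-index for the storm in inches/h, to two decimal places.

Only the 2 blocks with intensity above φ contribute runoff: 0.6, 0.8 in/h.
Σ(I−φ)·Δt = d  ⇒  (0.6+0.8 − 2φ)·1 = 0.9
φ = (1.400 − 0.9/1) / 2 = 0.25 in/h.

φ ≈ 0.25 in/h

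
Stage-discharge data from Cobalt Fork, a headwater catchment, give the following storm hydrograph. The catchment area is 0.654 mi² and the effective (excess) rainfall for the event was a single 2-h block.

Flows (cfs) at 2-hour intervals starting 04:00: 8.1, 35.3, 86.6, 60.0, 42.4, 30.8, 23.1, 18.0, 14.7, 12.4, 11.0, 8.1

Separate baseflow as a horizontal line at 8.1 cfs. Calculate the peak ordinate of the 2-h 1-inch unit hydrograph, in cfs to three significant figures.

U_p ≈ 65.4 cfs

Direct runoff: 0.0, 27.2, 78.5, 51.9, 34.3, 22.7, 15.0, 9.9, 6.6, 4.3, 2.9, 0.0 cfs; ΣQ_DR = 253.3 cfs, peak = 78.5 cfs.
Runoff depth d = ΣQ_DR·Δt / A = 253.3 × 7200 / (0.654 mi²) = 1.200 in.
The 1-inch UH is the DRH scaled by (1 in)/d, so U_p = 78.5 × 1/1.200 = 65.4 cfs.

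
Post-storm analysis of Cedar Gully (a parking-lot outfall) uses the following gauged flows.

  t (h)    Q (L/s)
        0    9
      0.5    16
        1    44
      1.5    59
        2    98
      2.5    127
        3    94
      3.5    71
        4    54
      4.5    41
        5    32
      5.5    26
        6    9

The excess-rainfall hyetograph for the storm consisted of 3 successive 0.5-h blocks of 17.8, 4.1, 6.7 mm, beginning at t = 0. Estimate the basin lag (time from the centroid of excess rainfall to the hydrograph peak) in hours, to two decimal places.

t_L ≈ 1.94 h

Centroid of excess rainfall: t_c = Σ P_i·t̄_i / ΣP_i = 0.5559 h (block centres at 0.25, 0.75, 1.25 h).
Hydrograph peak occurs at t = 2.5 h, so basin lag t_L = 2.5 − 0.5559 = 1.94 h.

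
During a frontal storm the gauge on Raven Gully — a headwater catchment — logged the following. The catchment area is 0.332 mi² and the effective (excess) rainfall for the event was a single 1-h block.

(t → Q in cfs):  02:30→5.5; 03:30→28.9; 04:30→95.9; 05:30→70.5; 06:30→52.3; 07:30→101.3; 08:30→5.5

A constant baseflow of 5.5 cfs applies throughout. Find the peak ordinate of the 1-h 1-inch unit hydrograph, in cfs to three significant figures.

U_p ≈ 63.9 cfs

Direct runoff: 0.0, 23.4, 90.4, 65.0, 46.8, 95.8, 0.0 cfs; ΣQ_DR = 321.4 cfs, peak = 95.8 cfs.
Runoff depth d = ΣQ_DR·Δt / A = 321.4 × 3600 / (0.332 mi²) = 1.500 in.
The 1-inch UH is the DRH scaled by (1 in)/d, so U_p = 95.8 × 1/1.500 = 63.9 cfs.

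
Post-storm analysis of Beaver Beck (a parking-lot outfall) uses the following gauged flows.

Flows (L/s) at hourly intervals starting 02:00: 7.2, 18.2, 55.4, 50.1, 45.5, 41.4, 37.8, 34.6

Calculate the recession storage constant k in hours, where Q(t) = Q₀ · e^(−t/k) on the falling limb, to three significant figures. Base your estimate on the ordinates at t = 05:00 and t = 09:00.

On the falling limb, Q drops from 50.1 to 34.6 L/s between t = 05:00 and t = 09:00 (Δt = 4 h).
k = −Δt / ln(Q₂/Q₁) = −4 / ln(34.6/50.1) = 10.8 h.

k ≈ 10.8 h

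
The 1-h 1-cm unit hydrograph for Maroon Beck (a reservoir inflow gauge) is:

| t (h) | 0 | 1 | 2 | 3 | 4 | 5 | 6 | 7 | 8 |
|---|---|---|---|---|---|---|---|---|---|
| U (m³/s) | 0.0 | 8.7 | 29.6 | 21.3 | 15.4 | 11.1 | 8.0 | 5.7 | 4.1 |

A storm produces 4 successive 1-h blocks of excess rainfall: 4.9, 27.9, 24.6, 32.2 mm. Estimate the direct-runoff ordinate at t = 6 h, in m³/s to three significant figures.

Q ≈ 141 m³/s

By discrete convolution, Q_j = Σ (P_i / 10 mm) · U_{j−i}.
At t = 6 h (j=6): Q = (4.9/10)·8.0 + (27.9/10)·11.1 + (24.6/10)·15.4 + (32.2/10)·21.3 = 141 m³/s.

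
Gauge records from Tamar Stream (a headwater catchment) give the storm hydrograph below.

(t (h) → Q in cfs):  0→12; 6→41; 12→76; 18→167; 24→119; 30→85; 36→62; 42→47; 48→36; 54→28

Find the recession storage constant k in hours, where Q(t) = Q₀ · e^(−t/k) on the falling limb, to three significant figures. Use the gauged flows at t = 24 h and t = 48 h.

On the falling limb, Q drops from 119 to 36 cfs between t = 24 h and t = 48 h (Δt = 24 h).
k = −Δt / ln(Q₂/Q₁) = −24 / ln(36/119) = 20.1 h.

k ≈ 20.1 h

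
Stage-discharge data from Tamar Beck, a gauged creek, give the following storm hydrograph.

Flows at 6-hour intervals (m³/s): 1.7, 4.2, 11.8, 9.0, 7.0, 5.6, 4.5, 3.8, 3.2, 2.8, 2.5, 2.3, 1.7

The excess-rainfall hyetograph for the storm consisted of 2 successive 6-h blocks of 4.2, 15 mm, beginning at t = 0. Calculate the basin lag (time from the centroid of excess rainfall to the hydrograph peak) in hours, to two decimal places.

Centroid of excess rainfall: t_c = Σ P_i·t̄_i / ΣP_i = 7.6875 h (block centres at 3, 9 h).
Hydrograph peak occurs at t = 12 h, so basin lag t_L = 12 − 7.6875 = 4.31 h.

t_L ≈ 4.31 h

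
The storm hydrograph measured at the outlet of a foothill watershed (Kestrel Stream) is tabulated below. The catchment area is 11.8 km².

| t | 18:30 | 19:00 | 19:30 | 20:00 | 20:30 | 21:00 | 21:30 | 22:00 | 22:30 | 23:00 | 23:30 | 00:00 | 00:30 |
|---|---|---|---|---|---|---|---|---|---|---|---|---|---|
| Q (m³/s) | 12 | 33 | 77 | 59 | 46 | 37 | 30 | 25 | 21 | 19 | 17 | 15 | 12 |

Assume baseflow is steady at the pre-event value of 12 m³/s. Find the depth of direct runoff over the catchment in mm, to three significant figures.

d ≈ 37.7 mm

Direct runoff: 0.0, 21.0, 65.0, 47.0, 34.0, 25.0, 18.0, 13.0, 9.0, 7.0, 5.0, 3.0, 0.0 m³/s; ΣQ_DR = 247.0 m³/s.
V = ΣQ_DR · Δt = 247.0 × 1800 s = 4.446 × 10^5 m³.
Over A = 11.8 km², depth = V / A = 37.7 mm.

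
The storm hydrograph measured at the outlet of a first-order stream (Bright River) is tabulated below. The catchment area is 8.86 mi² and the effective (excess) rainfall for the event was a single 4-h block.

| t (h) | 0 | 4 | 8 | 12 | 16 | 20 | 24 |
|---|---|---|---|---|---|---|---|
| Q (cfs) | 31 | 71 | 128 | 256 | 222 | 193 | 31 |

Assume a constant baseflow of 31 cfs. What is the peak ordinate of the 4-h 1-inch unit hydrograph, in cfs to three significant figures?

Direct runoff: 0.0, 40.0, 97.0, 225.0, 191.0, 162.0, 0.0 cfs; ΣQ_DR = 715.0 cfs, peak = 225.0 cfs.
Runoff depth d = ΣQ_DR·Δt / A = 715.0 × 14400 / (8.86 mi²) = 0.5002 in.
The 1-inch UH is the DRH scaled by (1 in)/d, so U_p = 225.0 × 1/0.5002 = 450 cfs.

U_p ≈ 450 cfs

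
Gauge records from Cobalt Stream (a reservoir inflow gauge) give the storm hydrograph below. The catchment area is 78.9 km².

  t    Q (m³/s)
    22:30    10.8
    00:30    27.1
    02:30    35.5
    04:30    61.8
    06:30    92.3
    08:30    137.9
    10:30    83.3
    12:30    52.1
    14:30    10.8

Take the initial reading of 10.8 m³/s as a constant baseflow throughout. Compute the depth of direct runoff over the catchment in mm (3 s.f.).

d ≈ 37.8 mm

Direct runoff: 0.0, 16.3, 24.7, 51.0, 81.5, 127.1, 72.5, 41.3, 0.0 m³/s; ΣQ_DR = 414.4 m³/s.
V = ΣQ_DR · Δt = 414.4 × 7200 s = 2.984 × 10^6 m³.
Over A = 78.9 km², depth = V / A = 37.8 mm.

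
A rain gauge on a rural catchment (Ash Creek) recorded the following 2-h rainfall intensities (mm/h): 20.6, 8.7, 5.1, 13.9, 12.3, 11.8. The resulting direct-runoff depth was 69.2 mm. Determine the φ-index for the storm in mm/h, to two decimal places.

φ ≈ 6.54 mm/h

Only the 5 blocks with intensity above φ contribute runoff: 20.6, 8.7, 13.9, 12.3, 11.8 mm/h.
Σ(I−φ)·Δt = d  ⇒  (20.6+8.7+13.9+12.3+11.8 − 5φ)·2 = 69.2
φ = (67.30 − 69.2/2) / 5 = 6.54 mm/h.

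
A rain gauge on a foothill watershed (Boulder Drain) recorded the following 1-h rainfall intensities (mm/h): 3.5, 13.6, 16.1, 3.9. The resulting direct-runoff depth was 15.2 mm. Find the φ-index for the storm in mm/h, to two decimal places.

φ ≈ 7.25 mm/h

Only the 2 blocks with intensity above φ contribute runoff: 13.6, 16.1 mm/h.
Σ(I−φ)·Δt = d  ⇒  (13.6+16.1 − 2φ)·1 = 15.2
φ = (29.70 − 15.2/1) / 2 = 7.25 mm/h.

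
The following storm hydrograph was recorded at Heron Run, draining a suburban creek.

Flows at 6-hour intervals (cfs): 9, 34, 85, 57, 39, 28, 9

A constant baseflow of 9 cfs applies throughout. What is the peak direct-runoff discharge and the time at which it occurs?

Subtracting baseflow gives direct-runoff ordinates: 0.0, 25.0, 76.0, 48.0, 30.0, 19.0, 0.0 cfs.
The maximum is 76.0 cfs, occurring at the reading for t = 12 h.

Q_p = 76.0 cfs at t = 12 h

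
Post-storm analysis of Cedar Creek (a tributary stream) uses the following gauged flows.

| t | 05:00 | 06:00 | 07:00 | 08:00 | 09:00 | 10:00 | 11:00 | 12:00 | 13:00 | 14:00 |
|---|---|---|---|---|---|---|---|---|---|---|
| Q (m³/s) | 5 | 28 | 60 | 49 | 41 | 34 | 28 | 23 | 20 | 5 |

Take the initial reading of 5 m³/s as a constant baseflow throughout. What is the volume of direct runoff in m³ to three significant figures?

Direct-runoff ordinates (Q − Q_b): 0.0, 23.0, 55.0, 44.0, 36.0, 29.0, 23.0, 18.0, 15.0, 0.0 m³/s.
ΣQ_DR = 243.0 m³/s.
With Δt = 1 h = 3600 s, V = ΣQ_DR · Δt = 243.0 × 3600 = 8.75 × 10^5 m³.

V ≈ 8.75 × 10^5 m³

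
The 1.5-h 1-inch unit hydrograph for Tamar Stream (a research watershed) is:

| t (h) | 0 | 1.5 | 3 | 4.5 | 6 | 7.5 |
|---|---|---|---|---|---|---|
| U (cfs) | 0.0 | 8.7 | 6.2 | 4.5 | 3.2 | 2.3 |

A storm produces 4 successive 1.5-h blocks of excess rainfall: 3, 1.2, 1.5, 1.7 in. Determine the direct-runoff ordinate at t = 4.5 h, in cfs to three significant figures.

By discrete convolution, Q_j = Σ (P_i / 1 in) · U_{j−i}.
At t = 4.5 h (j=3): Q = (3/1)·4.5 + (1.2/1)·6.2 + (1.5/1)·8.7 + (1.7/1)·0.0 = 34.0 cfs.

Q ≈ 34.0 cfs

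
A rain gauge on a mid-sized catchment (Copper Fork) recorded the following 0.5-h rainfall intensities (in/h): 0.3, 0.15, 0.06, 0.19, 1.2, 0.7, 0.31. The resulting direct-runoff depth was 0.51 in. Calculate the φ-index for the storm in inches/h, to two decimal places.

φ ≈ 0.44 in/h

Only the 2 blocks with intensity above φ contribute runoff: 1.2, 0.7 in/h.
Σ(I−φ)·Δt = d  ⇒  (1.2+0.7 − 2φ)·0.5 = 0.51
φ = (1.900 − 0.51/0.5) / 2 = 0.44 in/h.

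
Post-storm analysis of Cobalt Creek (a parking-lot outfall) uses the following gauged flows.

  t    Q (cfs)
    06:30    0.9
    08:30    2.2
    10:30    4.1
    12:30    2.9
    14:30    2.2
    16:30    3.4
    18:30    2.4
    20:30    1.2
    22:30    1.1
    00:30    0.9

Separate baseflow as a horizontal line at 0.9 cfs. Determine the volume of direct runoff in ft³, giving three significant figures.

Direct-runoff ordinates (Q − Q_b): 0.0, 1.3, 3.2, 2.0, 1.3, 2.5, 1.5, 0.3, 0.2, 0.0 cfs.
ΣQ_DR = 12.30 cfs.
With Δt = 2 h = 7200 s, V = ΣQ_DR · Δt = 12.30 × 7200 = 88600 ft³.

V ≈ 88600 ft³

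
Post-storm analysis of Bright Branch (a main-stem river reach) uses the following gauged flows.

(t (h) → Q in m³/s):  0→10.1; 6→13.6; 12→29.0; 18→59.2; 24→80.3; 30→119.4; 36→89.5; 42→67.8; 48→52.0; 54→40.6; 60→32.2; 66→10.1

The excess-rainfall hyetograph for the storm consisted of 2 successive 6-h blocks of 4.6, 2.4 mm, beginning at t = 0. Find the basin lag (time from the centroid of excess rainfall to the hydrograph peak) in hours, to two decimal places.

t_L ≈ 24.94 h

Centroid of excess rainfall: t_c = Σ P_i·t̄_i / ΣP_i = 5.0571 h (block centres at 3, 9 h).
Hydrograph peak occurs at t = 30 h, so basin lag t_L = 30 − 5.0571 = 24.94 h.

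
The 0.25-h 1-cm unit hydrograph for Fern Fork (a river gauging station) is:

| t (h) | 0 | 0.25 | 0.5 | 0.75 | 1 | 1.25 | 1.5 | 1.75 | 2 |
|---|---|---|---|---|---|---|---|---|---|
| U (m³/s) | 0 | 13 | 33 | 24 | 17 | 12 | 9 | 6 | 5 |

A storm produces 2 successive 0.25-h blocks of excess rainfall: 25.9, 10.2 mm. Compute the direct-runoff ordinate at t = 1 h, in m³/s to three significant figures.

By discrete convolution, Q_j = Σ (P_i / 10 mm) · U_{j−i}.
At t = 1 h (j=4): Q = (25.9/10)·17 + (10.2/10)·24 = 68.5 m³/s.

Q ≈ 68.5 m³/s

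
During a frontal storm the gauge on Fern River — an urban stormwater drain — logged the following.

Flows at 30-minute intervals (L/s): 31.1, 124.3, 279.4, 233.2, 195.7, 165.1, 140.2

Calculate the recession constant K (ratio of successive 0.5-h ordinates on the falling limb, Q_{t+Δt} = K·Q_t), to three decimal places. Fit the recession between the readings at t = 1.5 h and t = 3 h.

K ≈ 0.844

Using the recession-limb readings at t = 1.5 h and t = 3 h: Q falls from 233.2 to 140.2 L/s over 3 intervals.
K = (Q₂/Q₁)^(1/3) = (140.2/233.2)^(1/3) = 0.844.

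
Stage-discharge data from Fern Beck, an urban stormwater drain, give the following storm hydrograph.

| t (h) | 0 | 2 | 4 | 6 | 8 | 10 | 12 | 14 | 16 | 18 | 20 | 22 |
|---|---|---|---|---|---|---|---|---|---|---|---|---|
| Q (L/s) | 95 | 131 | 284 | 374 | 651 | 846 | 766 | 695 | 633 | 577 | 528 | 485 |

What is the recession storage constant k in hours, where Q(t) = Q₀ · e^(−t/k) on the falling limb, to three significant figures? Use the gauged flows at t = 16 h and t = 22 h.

On the falling limb, Q drops from 633 to 485 L/s between t = 16 h and t = 22 h (Δt = 6 h).
k = −Δt / ln(Q₂/Q₁) = −6 / ln(485/633) = 22.5 h.

k ≈ 22.5 h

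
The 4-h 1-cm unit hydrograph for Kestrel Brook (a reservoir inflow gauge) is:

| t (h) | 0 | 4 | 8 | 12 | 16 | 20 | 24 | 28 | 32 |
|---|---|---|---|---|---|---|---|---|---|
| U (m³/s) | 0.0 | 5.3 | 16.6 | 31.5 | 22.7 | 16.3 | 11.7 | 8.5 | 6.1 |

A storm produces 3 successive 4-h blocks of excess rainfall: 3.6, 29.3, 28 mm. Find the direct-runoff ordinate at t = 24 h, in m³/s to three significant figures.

By discrete convolution, Q_j = Σ (P_i / 10 mm) · U_{j−i}.
At t = 24 h (j=6): Q = (3.6/10)·11.7 + (29.3/10)·16.3 + (28/10)·22.7 = 116 m³/s.

Q ≈ 116 m³/s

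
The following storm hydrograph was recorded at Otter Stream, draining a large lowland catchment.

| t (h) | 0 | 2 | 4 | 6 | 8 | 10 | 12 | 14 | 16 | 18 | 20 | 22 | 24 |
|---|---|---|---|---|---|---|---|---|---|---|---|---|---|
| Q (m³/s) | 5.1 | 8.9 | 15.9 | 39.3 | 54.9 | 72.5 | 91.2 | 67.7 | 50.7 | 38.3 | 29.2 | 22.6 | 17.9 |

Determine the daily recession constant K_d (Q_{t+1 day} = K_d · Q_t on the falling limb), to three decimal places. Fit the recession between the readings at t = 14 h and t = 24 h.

Between t = 14 h and t = 24 h the flow falls from 67.7 to 17.9 m³/s over 5×2 h = 10 h.
Per-interval ratio K = (17.9/67.7)^(1/5) = 0.7664; K_d = K^(24/2) = 0.041.

K_d ≈ 0.041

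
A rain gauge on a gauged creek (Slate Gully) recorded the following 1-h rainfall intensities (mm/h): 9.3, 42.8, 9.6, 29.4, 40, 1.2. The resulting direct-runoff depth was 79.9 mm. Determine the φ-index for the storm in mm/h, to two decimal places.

Only the 3 blocks with intensity above φ contribute runoff: 42.8, 29.4, 40 mm/h.
Σ(I−φ)·Δt = d  ⇒  (42.8+29.4+40 − 3φ)·1 = 79.9
φ = (112.2 − 79.9/1) / 3 = 10.77 mm/h.

φ ≈ 10.77 mm/h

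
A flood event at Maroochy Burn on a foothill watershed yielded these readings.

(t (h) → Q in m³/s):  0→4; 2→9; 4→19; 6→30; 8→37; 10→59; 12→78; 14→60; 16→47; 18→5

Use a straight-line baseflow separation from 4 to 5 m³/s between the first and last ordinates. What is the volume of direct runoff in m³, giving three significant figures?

V ≈ 2.18 × 10^6 m³

Direct-runoff ordinates (Q − Q_b): 0.00, 4.89, 14.78, 25.67, 32.56, 54.44, 73.33, 55.22, 42.11, 0.00 m³/s.
ΣQ_DR = 303.0 m³/s.
With Δt = 2 h = 7200 s, V = ΣQ_DR · Δt = 303.0 × 7200 = 2.18 × 10^6 m³.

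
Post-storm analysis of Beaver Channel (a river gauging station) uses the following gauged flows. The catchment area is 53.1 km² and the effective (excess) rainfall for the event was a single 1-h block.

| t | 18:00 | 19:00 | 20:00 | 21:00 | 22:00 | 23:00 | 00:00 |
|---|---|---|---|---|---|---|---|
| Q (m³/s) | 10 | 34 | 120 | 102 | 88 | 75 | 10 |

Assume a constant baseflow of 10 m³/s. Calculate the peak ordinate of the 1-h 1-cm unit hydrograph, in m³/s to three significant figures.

U_p ≈ 44.0 m³/s

Direct runoff: 0.0, 24.0, 110.0, 92.0, 78.0, 65.0, 0.0 m³/s; ΣQ_DR = 369.0 m³/s, peak = 110.0 m³/s.
Runoff depth d = ΣQ_DR·Δt / A = 369.0 × 3600 / (53.1 km²) = 25.02 mm.
The 1-cm UH is the DRH scaled by (10 mm)/d, so U_p = 110.0 × 10/25.02 = 44.0 m³/s.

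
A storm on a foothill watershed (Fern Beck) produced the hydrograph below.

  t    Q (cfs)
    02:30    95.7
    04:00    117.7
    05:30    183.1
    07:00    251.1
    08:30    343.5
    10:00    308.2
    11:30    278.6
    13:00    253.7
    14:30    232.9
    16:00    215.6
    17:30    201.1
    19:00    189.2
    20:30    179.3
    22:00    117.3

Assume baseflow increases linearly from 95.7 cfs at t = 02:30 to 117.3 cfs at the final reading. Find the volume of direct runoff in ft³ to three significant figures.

Direct-runoff ordinates (Q − Q_b): 0.00, 20.34, 84.08, 150.42, 241.15, 204.19, 172.93, 146.37, 123.91, 104.95, 88.78, 75.22, 63.66, 0.00 cfs.
ΣQ_DR = 1476 cfs.
With Δt = 1.5 h = 5400 s, V = ΣQ_DR · Δt = 1476 × 5400 = 7.97 × 10^6 ft³.

V ≈ 7.97 × 10^6 ft³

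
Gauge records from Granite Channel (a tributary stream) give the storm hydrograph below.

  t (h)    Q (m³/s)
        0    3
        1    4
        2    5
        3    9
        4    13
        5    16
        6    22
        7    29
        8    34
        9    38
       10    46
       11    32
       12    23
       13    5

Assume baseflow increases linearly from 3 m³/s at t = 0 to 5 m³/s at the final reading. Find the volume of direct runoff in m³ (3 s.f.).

Direct-runoff ordinates (Q − Q_b): 0.00, 0.85, 1.69, 5.54, 9.38, 12.23, 18.08, 24.92, 29.77, 33.62, 41.46, 27.31, 18.15, 0.00 m³/s.
ΣQ_DR = 223.0 m³/s.
With Δt = 1 h = 3600 s, V = ΣQ_DR · Δt = 223.0 × 3600 = 8.03 × 10^5 m³.

V ≈ 8.03 × 10^5 m³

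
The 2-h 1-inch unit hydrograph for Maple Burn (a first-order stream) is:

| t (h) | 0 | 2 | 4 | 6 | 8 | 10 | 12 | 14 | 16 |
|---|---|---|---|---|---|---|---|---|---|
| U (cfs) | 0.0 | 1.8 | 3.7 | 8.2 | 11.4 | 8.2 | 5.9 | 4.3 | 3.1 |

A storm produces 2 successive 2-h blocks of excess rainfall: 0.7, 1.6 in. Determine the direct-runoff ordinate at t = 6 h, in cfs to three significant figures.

By discrete convolution, Q_j = Σ (P_i / 1 in) · U_{j−i}.
At t = 6 h (j=3): Q = (0.7/1)·8.2 + (1.6/1)·3.7 = 11.7 cfs.

Q ≈ 11.7 cfs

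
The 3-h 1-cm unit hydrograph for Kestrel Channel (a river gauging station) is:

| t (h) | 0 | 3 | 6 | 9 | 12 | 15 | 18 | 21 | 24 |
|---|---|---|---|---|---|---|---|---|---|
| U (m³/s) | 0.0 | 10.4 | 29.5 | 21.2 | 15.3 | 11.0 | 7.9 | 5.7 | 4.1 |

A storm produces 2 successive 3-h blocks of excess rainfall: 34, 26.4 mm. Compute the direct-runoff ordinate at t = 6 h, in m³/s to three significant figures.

By discrete convolution, Q_j = Σ (P_i / 10 mm) · U_{j−i}.
At t = 6 h (j=2): Q = (34/10)·29.5 + (26.4/10)·10.4 = 128 m³/s.

Q ≈ 128 m³/s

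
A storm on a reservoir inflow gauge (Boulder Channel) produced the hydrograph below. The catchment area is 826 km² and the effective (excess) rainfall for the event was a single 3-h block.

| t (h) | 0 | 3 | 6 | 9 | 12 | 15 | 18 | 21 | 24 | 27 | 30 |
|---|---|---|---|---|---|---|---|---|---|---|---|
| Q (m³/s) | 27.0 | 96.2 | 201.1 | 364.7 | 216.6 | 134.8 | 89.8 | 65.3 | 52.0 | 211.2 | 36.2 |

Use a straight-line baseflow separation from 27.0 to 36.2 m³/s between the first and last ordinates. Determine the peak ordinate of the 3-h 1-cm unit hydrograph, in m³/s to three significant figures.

Direct runoff: 0.00, 68.28, 172.26, 334.94, 185.92, 103.20, 57.28, 31.86, 17.64, 175.92, 0.00 m³/s; ΣQ_DR = 1147 m³/s, peak = 334.94 m³/s.
Runoff depth d = ΣQ_DR·Δt / A = 1147 × 10800 / (826 km²) = 15.00 mm.
The 1-cm UH is the DRH scaled by (10 mm)/d, so U_p = 334.94 × 10/15.00 = 223 m³/s.

U_p ≈ 223 m³/s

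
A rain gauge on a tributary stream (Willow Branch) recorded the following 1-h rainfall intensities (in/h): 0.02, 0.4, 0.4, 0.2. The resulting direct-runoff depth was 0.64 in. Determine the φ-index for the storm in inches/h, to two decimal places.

Only the 3 blocks with intensity above φ contribute runoff: 0.4, 0.4, 0.2 in/h.
Σ(I−φ)·Δt = d  ⇒  (0.4+0.4+0.2 − 3φ)·1 = 0.64
φ = (1.000 − 0.64/1) / 3 = 0.12 in/h.

φ ≈ 0.12 in/h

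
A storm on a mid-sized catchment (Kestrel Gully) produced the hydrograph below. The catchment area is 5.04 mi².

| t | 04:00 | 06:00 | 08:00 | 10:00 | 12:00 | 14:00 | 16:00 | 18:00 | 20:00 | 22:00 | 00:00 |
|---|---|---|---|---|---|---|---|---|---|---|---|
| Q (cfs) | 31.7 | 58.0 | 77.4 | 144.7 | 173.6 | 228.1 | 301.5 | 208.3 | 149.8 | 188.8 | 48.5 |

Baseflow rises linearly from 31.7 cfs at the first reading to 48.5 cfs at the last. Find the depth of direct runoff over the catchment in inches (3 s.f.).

Direct runoff: 0.00, 24.62, 42.34, 107.96, 135.18, 188.00, 259.72, 164.84, 104.66, 141.98, 0.00 cfs; ΣQ_DR = 1169 cfs.
V = ΣQ_DR · Δt = 1169 × 7200 s = 8.419 × 10^6 ft³.
Over A = 5.04 mi², depth = V / A = 0.719 in.

d ≈ 0.719 in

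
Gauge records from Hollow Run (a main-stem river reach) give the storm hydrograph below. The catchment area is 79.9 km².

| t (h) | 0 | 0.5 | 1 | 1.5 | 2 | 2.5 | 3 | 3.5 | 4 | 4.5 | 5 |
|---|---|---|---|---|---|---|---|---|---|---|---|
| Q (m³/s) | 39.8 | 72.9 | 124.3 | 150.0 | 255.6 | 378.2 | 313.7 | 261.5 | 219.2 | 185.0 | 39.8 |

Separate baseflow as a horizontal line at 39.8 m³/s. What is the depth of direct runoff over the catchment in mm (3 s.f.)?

d ≈ 36.1 mm

Direct runoff: 0.0, 33.1, 84.5, 110.2, 215.8, 338.4, 273.9, 221.7, 179.4, 145.2, 0.0 m³/s; ΣQ_DR = 1602 m³/s.
V = ΣQ_DR · Δt = 1602 × 1800 s = 2.884 × 10^6 m³.
Over A = 79.9 km², depth = V / A = 36.1 mm.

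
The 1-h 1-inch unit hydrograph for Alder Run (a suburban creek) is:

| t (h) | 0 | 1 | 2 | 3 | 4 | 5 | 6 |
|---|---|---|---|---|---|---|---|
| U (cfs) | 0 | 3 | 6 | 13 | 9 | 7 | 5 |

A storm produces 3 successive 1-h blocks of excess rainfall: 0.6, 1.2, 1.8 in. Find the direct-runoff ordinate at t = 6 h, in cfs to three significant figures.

Q ≈ 27.6 cfs

By discrete convolution, Q_j = Σ (P_i / 1 in) · U_{j−i}.
At t = 6 h (j=6): Q = (0.6/1)·5 + (1.2/1)·7 + (1.8/1)·9 = 27.6 cfs.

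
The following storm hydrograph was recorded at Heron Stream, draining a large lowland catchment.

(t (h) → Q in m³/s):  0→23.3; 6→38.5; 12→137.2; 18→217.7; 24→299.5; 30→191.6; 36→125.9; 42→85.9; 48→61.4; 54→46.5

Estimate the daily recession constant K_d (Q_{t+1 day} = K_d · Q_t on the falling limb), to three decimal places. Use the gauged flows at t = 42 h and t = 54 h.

K_d ≈ 0.293

Between t = 42 h and t = 54 h the flow falls from 85.9 to 46.5 m³/s over 2×6 h = 12 h.
Per-interval ratio K = (46.5/85.9)^(1/2) = 0.7357; K_d = K^(24/6) = 0.293.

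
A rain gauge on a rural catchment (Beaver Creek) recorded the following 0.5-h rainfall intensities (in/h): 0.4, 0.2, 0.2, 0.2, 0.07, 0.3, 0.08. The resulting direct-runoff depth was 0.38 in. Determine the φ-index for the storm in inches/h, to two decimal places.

φ ≈ 0.11 in/h

Only the 5 blocks with intensity above φ contribute runoff: 0.4, 0.2, 0.2, 0.2, 0.3 in/h.
Σ(I−φ)·Δt = d  ⇒  (0.4+0.2+0.2+0.2+0.3 − 5φ)·0.5 = 0.38
φ = (1.300 − 0.38/0.5) / 5 = 0.11 in/h.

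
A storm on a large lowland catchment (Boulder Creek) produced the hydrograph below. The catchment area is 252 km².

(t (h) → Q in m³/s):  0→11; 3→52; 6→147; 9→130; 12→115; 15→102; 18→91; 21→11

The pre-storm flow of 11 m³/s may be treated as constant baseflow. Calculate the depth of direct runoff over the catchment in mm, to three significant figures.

Direct runoff: 0.0, 41.0, 136.0, 119.0, 104.0, 91.0, 80.0, 0.0 m³/s; ΣQ_DR = 571.0 m³/s.
V = ΣQ_DR · Δt = 571.0 × 10800 s = 6.167 × 10^6 m³.
Over A = 252 km², depth = V / A = 24.5 mm.

d ≈ 24.5 mm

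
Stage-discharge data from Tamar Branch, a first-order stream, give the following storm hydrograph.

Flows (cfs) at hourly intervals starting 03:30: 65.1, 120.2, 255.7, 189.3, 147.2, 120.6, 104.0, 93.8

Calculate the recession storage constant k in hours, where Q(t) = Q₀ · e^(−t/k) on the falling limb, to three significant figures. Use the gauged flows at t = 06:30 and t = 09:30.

On the falling limb, Q drops from 189.3 to 104.0 cfs between t = 06:30 and t = 09:30 (Δt = 3 h).
k = −Δt / ln(Q₂/Q₁) = −3 / ln(104.0/189.3) = 5.01 h.

k ≈ 5.01 h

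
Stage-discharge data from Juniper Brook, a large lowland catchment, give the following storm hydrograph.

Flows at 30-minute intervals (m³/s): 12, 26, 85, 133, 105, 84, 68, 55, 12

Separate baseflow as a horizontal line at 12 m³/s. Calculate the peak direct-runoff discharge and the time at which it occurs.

Q_p = 121.0 m³/s at t = 1.5 h

Subtracting baseflow gives direct-runoff ordinates: 0.0, 14.0, 73.0, 121.0, 93.0, 72.0, 56.0, 43.0, 0.0 m³/s.
The maximum is 121.0 m³/s, occurring at the reading for t = 1.5 h.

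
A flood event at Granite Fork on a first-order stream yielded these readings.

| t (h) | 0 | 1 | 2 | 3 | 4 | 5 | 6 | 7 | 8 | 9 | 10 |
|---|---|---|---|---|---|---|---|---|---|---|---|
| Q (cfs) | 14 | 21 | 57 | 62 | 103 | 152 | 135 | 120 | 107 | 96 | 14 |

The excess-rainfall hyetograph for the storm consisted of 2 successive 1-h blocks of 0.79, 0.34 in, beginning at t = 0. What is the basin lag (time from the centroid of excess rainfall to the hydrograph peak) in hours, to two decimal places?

Centroid of excess rainfall: t_c = Σ P_i·t̄_i / ΣP_i = 0.8009 h (block centres at 0.5, 1.5 h).
Hydrograph peak occurs at t = 5 h, so basin lag t_L = 5 − 0.8009 = 4.20 h.

t_L ≈ 4.20 h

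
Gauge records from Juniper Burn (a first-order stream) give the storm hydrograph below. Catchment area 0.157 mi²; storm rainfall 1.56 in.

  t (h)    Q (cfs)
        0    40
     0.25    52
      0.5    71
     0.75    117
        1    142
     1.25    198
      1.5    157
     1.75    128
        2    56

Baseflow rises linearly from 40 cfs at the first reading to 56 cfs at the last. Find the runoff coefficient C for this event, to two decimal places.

C ≈ 0.84

ΣQ_DR = 529.0 cfs; V = ΣQ_DR·Δt = 4.761 × 10^5 ft³.
Runoff depth d = V / A = 1.305 in.
C = d / P = 1.305 / 1.56 = 0.84.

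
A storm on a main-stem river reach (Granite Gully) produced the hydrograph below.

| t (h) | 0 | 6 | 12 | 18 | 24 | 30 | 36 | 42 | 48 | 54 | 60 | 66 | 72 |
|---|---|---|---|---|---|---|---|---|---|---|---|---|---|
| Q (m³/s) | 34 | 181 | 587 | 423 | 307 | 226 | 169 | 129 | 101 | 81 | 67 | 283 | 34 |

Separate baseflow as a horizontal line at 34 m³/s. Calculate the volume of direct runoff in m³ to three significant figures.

Direct-runoff ordinates (Q − Q_b): 0.0, 147.0, 553.0, 389.0, 273.0, 192.0, 135.0, 95.0, 67.0, 47.0, 33.0, 249.0, 0.0 m³/s.
ΣQ_DR = 2180 m³/s.
With Δt = 6 h = 21600 s, V = ΣQ_DR · Δt = 2180 × 21600 = 4.71 × 10^7 m³.

V ≈ 4.71 × 10^7 m³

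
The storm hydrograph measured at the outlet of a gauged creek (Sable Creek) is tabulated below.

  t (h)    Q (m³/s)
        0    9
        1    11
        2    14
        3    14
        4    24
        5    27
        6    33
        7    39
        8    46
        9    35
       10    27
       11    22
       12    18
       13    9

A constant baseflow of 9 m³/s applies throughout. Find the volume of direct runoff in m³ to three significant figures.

V ≈ 7.27 × 10^5 m³

Direct-runoff ordinates (Q − Q_b): 0.0, 2.0, 5.0, 5.0, 15.0, 18.0, 24.0, 30.0, 37.0, 26.0, 18.0, 13.0, 9.0, 0.0 m³/s.
ΣQ_DR = 202.0 m³/s.
With Δt = 1 h = 3600 s, V = ΣQ_DR · Δt = 202.0 × 3600 = 7.27 × 10^5 m³.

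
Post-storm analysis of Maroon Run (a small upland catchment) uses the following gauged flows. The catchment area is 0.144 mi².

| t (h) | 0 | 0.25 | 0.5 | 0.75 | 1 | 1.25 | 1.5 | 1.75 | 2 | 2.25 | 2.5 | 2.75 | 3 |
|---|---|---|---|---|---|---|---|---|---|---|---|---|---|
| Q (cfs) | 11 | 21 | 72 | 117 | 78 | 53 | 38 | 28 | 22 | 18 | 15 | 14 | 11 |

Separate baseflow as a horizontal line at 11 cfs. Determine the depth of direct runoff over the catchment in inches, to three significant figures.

Direct runoff: 0.0, 10.0, 61.0, 106.0, 67.0, 42.0, 27.0, 17.0, 11.0, 7.0, 4.0, 3.0, 0.0 cfs; ΣQ_DR = 355.0 cfs.
V = ΣQ_DR · Δt = 355.0 × 900 s = 3.195 × 10^5 ft³.
Over A = 0.144 mi², depth = V / A = 0.955 in.

d ≈ 0.955 in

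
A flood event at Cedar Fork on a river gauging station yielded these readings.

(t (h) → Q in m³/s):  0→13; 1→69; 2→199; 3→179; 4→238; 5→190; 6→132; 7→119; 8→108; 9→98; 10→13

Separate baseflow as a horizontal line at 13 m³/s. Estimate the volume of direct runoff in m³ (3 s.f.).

Direct-runoff ordinates (Q − Q_b): 0.0, 56.0, 186.0, 166.0, 225.0, 177.0, 119.0, 106.0, 95.0, 85.0, 0.0 m³/s.
ΣQ_DR = 1215 m³/s.
With Δt = 1 h = 3600 s, V = ΣQ_DR · Δt = 1215 × 3600 = 4.37 × 10^6 m³.

V ≈ 4.37 × 10^6 m³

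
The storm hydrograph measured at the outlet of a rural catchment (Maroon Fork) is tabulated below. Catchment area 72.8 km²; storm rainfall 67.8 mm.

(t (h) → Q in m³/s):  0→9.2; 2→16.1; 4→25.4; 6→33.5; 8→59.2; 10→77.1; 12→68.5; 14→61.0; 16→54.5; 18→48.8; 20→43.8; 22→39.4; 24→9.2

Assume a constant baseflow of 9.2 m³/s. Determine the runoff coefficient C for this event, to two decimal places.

C ≈ 0.62

ΣQ_DR = 426.1 m³/s; V = ΣQ_DR·Δt = 3.068 × 10^6 m³.
Runoff depth d = V / A = 42.14 mm.
C = d / P = 42.14 / 67.8 = 0.62.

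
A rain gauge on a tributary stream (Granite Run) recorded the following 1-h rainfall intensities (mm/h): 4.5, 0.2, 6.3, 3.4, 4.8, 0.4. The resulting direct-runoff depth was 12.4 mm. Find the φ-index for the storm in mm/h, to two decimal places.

Only the 4 blocks with intensity above φ contribute runoff: 4.5, 6.3, 3.4, 4.8 mm/h.
Σ(I−φ)·Δt = d  ⇒  (4.5+6.3+3.4+4.8 − 4φ)·1 = 12.4
φ = (19.00 − 12.4/1) / 4 = 1.65 mm/h.

φ ≈ 1.65 mm/h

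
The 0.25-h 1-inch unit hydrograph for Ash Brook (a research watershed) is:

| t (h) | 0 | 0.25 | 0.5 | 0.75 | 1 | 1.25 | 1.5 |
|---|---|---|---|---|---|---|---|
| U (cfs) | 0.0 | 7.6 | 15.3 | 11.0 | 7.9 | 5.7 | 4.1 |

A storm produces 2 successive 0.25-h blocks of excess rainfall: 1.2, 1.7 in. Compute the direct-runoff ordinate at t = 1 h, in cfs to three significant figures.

By discrete convolution, Q_j = Σ (P_i / 1 in) · U_{j−i}.
At t = 1 h (j=4): Q = (1.2/1)·7.9 + (1.7/1)·11.0 = 28.2 cfs.

Q ≈ 28.2 cfs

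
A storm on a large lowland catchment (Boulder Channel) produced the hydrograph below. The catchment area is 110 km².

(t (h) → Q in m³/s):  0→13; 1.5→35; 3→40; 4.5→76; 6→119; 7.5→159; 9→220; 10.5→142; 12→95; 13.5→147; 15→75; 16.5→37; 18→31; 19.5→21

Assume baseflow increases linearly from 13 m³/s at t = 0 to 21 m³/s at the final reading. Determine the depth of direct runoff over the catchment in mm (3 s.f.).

Direct runoff: 0.00, 21.38, 25.77, 61.15, 103.54, 142.92, 203.31, 124.69, 77.08, 128.46, 55.85, 17.23, 10.62, 0.00 m³/s; ΣQ_DR = 972.0 m³/s.
V = ΣQ_DR · Δt = 972.0 × 5400 s = 5.249 × 10^6 m³.
Over A = 110 km², depth = V / A = 47.7 mm.

d ≈ 47.7 mm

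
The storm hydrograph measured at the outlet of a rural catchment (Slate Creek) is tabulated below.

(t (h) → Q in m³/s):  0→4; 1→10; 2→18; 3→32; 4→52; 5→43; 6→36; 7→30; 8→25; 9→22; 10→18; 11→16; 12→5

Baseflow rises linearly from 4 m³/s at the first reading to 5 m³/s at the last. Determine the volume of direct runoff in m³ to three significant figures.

V ≈ 9.09 × 10^5 m³

Direct-runoff ordinates (Q − Q_b): 0.00, 5.92, 13.83, 27.75, 47.67, 38.58, 31.50, 25.42, 20.33, 17.25, 13.17, 11.08, 0.00 m³/s.
ΣQ_DR = 252.5 m³/s.
With Δt = 1 h = 3600 s, V = ΣQ_DR · Δt = 252.5 × 3600 = 9.09 × 10^5 m³.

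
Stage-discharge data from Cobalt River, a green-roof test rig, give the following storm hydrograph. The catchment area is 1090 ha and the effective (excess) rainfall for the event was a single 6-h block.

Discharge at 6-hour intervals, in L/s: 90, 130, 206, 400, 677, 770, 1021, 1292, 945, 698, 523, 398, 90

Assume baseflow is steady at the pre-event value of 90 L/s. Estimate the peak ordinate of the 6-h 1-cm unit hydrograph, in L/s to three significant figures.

U_p ≈ 999 L/s

Direct runoff: 0.0, 40.0, 116.0, 310.0, 587.0, 680.0, 931.0, 1202.0, 855.0, 608.0, 433.0, 308.0, 0.0 L/s; ΣQ_DR = 6070 L/s, peak = 1202.0 L/s.
Runoff depth d = ΣQ_DR·Δt / A = 6070 × 21600 / (1090 ha) = 12.03 mm.
The 1-cm UH is the DRH scaled by (10 mm)/d, so U_p = 1202.0 × 10/12.03 = 999 L/s.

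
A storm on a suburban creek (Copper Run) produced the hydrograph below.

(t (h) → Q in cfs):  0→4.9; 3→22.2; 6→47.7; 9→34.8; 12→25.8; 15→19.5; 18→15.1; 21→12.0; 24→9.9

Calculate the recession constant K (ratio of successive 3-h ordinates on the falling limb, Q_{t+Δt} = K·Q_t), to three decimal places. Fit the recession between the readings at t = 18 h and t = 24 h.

Using the recession-limb readings at t = 18 h and t = 24 h: Q falls from 15.1 to 9.9 cfs over 2 intervals.
K = (Q₂/Q₁)^(1/2) = (9.9/15.1)^(1/2) = 0.810.

K ≈ 0.810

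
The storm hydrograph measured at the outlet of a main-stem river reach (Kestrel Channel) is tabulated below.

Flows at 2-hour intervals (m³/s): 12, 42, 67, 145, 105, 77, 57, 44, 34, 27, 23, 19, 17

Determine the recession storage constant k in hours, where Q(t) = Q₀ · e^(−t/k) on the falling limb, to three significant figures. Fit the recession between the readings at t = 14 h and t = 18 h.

k ≈ 8.19 h

On the falling limb, Q drops from 44 to 27 m³/s between t = 14 h and t = 18 h (Δt = 4 h).
k = −Δt / ln(Q₂/Q₁) = −4 / ln(27/44) = 8.19 h.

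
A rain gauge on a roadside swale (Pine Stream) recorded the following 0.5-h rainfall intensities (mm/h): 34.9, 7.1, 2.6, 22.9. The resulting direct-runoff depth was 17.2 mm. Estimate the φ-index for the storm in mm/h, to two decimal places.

φ ≈ 11.70 mm/h

Only the 2 blocks with intensity above φ contribute runoff: 34.9, 22.9 mm/h.
Σ(I−φ)·Δt = d  ⇒  (34.9+22.9 − 2φ)·0.5 = 17.2
φ = (57.80 − 17.2/0.5) / 2 = 11.70 mm/h.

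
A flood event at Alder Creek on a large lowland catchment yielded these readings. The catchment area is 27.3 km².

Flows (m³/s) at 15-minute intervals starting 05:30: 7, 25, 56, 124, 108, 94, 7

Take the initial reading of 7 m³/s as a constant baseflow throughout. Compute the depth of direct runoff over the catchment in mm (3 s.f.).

Direct runoff: 0.0, 18.0, 49.0, 117.0, 101.0, 87.0, 0.0 m³/s; ΣQ_DR = 372.0 m³/s.
V = ΣQ_DR · Δt = 372.0 × 900 s = 3.348 × 10^5 m³.
Over A = 27.3 km², depth = V / A = 12.3 mm.

d ≈ 12.3 mm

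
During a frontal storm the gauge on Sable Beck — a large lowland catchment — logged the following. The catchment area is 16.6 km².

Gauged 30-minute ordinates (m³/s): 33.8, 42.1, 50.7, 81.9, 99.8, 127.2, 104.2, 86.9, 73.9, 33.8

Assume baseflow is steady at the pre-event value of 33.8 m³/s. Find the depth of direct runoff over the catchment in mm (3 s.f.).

Direct runoff: 0.0, 8.3, 16.9, 48.1, 66.0, 93.4, 70.4, 53.1, 40.1, 0.0 m³/s; ΣQ_DR = 396.3 m³/s.
V = ΣQ_DR · Δt = 396.3 × 1800 s = 7.133 × 10^5 m³.
Over A = 16.6 km², depth = V / A = 43.0 mm.

d ≈ 43.0 mm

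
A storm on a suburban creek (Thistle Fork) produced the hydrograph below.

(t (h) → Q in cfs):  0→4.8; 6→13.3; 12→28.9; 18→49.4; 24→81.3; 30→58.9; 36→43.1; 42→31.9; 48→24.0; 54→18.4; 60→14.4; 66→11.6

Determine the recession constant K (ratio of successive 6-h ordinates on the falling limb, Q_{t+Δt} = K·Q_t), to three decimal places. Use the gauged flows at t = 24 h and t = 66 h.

K ≈ 0.757

Using the recession-limb readings at t = 24 h and t = 66 h: Q falls from 81.3 to 11.6 cfs over 7 intervals.
K = (Q₂/Q₁)^(1/7) = (11.6/81.3)^(1/7) = 0.757.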